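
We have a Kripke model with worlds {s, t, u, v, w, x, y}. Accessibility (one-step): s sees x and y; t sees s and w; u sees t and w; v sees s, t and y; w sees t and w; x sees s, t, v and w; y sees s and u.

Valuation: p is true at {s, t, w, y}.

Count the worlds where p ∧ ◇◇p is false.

3

s: p is T, ◇◇p is T. ✓
t: p is T, ◇◇p is T. ✓
u: p is F, ◇◇p is T. ✗
v: p is F, ◇◇p is T. ✗
w: p is T, ◇◇p is T. ✓
x: p is F, ◇◇p is T. ✗
y: p is T, ◇◇p is T. ✓
Satisfying worlds: {s, t, w, y}.
So p ∧ ◇◇p fails at the other 3 worlds.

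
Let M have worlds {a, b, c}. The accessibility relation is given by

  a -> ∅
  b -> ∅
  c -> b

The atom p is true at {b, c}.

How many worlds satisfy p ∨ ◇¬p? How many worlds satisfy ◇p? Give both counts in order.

For p ∨ ◇¬p:
a: p is F, ◇¬p is F. ✗
b: p is T, ◇¬p is F. ✓
c: p is T, ◇¬p is F. ✓
— 2 worlds.
For ◇p:
a: no successors, so ◇p fails. ✗
b: no successors, so ◇p fails. ✗
c: successors {b}; p there: b:T. ✓
— 1 world.

2 and 1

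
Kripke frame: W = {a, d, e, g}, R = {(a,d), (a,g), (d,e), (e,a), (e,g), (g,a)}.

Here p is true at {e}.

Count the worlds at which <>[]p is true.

1

a: successors {d, g}; []p there: d:T, g:F. ✓
d: successors {e}; []p there: e:F. ✗
e: successors {a, g}; []p there: a:F, g:F. ✗
g: successors {a}; []p there: a:F. ✗
Satisfying worlds: {a}.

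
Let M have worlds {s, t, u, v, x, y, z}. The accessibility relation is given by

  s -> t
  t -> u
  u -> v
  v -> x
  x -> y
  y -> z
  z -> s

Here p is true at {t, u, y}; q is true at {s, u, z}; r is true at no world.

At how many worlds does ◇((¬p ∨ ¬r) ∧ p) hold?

s: successors {t}; (¬p ∨ ¬r) ∧ p there: t:T. ✓
t: successors {u}; (¬p ∨ ¬r) ∧ p there: u:T. ✓
u: successors {v}; (¬p ∨ ¬r) ∧ p there: v:F. ✗
v: successors {x}; (¬p ∨ ¬r) ∧ p there: x:F. ✗
x: successors {y}; (¬p ∨ ¬r) ∧ p there: y:T. ✓
y: successors {z}; (¬p ∨ ¬r) ∧ p there: z:F. ✗
z: successors {s}; (¬p ∨ ¬r) ∧ p there: s:F. ✗
Satisfying worlds: {s, t, x}.

3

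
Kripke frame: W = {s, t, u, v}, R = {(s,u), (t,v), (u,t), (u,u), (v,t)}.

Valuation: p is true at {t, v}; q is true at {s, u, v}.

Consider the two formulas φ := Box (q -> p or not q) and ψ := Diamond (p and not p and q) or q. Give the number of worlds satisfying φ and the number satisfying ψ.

2 and 3

For Box (q -> p or not q):
s: successors {u}; q -> p or not q there: u:F. ✗
t: successors {v}; q -> p or not q there: v:T. ✓
u: successors {t, u}; q -> p or not q there: t:T, u:F. ✗
v: successors {t}; q -> p or not q there: t:T. ✓
— 2 worlds.
For Diamond (p and not p and q) or q:
s: Diamond (p and not p and q) is F, q is T. ✓
t: Diamond (p and not p and q) is F, q is F. ✗
u: Diamond (p and not p and q) is F, q is T. ✓
v: Diamond (p and not p and q) is F, q is T. ✓
— 3 worlds.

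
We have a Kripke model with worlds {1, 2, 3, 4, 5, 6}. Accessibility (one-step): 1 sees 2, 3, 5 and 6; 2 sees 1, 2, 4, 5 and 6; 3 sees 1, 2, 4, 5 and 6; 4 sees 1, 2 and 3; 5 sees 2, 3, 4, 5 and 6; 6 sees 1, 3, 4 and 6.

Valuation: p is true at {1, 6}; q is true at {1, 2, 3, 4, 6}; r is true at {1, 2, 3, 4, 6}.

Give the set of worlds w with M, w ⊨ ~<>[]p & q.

1: ~<>[]p is T, q is T. ✓
2: ~<>[]p is T, q is T. ✓
3: ~<>[]p is T, q is T. ✓
4: ~<>[]p is T, q is T. ✓
5: ~<>[]p is T, q is F. ✗
6: ~<>[]p is T, q is T. ✓

{1, 2, 3, 4, 6}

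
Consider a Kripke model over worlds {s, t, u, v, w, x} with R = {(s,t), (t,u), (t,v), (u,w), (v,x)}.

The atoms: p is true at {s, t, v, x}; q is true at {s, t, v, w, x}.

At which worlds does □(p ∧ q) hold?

{s, v, w, x}

s: successors {t}; p ∧ q there: t:T. ✓
t: successors {u, v}; p ∧ q there: u:F, v:T. ✗
u: successors {w}; p ∧ q there: w:F. ✗
v: successors {x}; p ∧ q there: x:T. ✓
w: no successors, so □(p ∧ q) holds vacuously. ✓
x: no successors, so □(p ∧ q) holds vacuously. ✓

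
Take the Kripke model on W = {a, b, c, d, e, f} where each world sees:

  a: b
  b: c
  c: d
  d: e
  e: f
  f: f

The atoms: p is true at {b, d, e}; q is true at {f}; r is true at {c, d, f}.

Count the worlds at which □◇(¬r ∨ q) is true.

4

a: successors {b}; ◇(¬r ∨ q) there: b:F. ✗
b: successors {c}; ◇(¬r ∨ q) there: c:F. ✗
c: successors {d}; ◇(¬r ∨ q) there: d:T. ✓
d: successors {e}; ◇(¬r ∨ q) there: e:T. ✓
e: successors {f}; ◇(¬r ∨ q) there: f:T. ✓
f: successors {f}; ◇(¬r ∨ q) there: f:T. ✓
Satisfying worlds: {c, d, e, f}.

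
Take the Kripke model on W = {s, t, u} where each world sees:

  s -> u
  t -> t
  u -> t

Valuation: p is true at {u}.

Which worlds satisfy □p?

s: successors {u}; p there: u:T. ✓
t: successors {t}; p there: t:F. ✗
u: successors {t}; p there: t:F. ✗

{s}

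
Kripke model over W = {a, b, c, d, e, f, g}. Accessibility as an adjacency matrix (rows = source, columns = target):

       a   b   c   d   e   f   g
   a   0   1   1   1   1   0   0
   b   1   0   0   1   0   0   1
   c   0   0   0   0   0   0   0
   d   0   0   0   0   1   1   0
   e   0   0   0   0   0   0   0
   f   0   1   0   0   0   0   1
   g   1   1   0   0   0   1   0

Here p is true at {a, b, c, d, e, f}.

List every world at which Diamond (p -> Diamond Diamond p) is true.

{a, b, d, f, g}

a: successors {b, c, d, e}; p -> Diamond Diamond p there: b:T, c:F, d:T, e:F. ✓
b: successors {a, d, g}; p -> Diamond Diamond p there: a:T, d:T, g:T. ✓
c: no successors, so Diamond (p -> Diamond Diamond p) fails. ✗
d: successors {e, f}; p -> Diamond Diamond p there: e:F, f:T. ✓
e: no successors, so Diamond (p -> Diamond Diamond p) fails. ✗
f: successors {b, g}; p -> Diamond Diamond p there: b:T, g:T. ✓
g: successors {a, b, f}; p -> Diamond Diamond p there: a:T, b:T, f:T. ✓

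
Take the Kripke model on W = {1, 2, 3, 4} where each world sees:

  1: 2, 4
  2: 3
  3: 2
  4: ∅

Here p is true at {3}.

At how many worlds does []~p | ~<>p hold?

1: []~p is T, ~<>p is T. ✓
2: []~p is F, ~<>p is F. ✗
3: []~p is T, ~<>p is T. ✓
4: []~p is T, ~<>p is T. ✓
Satisfying worlds: {1, 3, 4}.

3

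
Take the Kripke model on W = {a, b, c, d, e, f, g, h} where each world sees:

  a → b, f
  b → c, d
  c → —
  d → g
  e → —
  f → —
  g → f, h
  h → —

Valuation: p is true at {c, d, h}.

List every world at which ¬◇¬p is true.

{b, c, e, f, h}

a: ◇¬p is T. ✗
b: ◇¬p is F. ✓
c: ◇¬p is F. ✓
d: ◇¬p is T. ✗
e: ◇¬p is F. ✓
f: ◇¬p is F. ✓
g: ◇¬p is T. ✗
h: ◇¬p is F. ✓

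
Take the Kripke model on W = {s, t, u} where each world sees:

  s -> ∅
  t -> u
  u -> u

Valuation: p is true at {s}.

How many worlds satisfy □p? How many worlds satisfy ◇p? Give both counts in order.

1 and 0

For □p:
s: no successors, so □p holds vacuously. ✓
t: successors {u}; p there: u:F. ✗
u: successors {u}; p there: u:F. ✗
— 1 world.
For ◇p:
s: no successors, so ◇p fails. ✗
t: successors {u}; p there: u:F. ✗
u: successors {u}; p there: u:F. ✗
— 0 worlds.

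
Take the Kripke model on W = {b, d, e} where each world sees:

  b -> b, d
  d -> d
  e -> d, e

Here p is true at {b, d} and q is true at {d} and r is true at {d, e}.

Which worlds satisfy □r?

b: successors {b, d}; r there: b:F, d:T. ✗
d: successors {d}; r there: d:T. ✓
e: successors {d, e}; r there: d:T, e:T. ✓

{d, e}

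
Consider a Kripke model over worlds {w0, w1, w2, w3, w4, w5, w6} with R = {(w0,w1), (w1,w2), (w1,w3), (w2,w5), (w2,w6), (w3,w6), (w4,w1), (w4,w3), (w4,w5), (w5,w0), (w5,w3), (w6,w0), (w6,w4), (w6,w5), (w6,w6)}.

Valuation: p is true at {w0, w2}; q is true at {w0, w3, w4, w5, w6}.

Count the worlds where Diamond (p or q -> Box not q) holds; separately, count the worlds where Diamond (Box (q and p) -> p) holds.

4 and 7

For Diamond (p or q -> Box not q):
w0: successors {w1}; p or q -> Box not q there: w1:T. ✓
w1: successors {w2, w3}; p or q -> Box not q there: w2:F, w3:F. ✗
w2: successors {w5, w6}; p or q -> Box not q there: w5:F, w6:F. ✗
w3: successors {w6}; p or q -> Box not q there: w6:F. ✗
w4: successors {w1, w3, w5}; p or q -> Box not q there: w1:T, w3:F, w5:F. ✓
w5: successors {w0, w3}; p or q -> Box not q there: w0:T, w3:F. ✓
w6: successors {w0, w4, w5, w6}; p or q -> Box not q there: w0:T, w4:F, w5:F, w6:F. ✓
— 4 worlds.
For Diamond (Box (q and p) -> p):
w0: successors {w1}; Box (q and p) -> p there: w1:T. ✓
w1: successors {w2, w3}; Box (q and p) -> p there: w2:T, w3:T. ✓
w2: successors {w5, w6}; Box (q and p) -> p there: w5:T, w6:T. ✓
w3: successors {w6}; Box (q and p) -> p there: w6:T. ✓
w4: successors {w1, w3, w5}; Box (q and p) -> p there: w1:T, w3:T, w5:T. ✓
w5: successors {w0, w3}; Box (q and p) -> p there: w0:T, w3:T. ✓
w6: successors {w0, w4, w5, w6}; Box (q and p) -> p there: w0:T, w4:T, w5:T, w6:T. ✓
— 7 worlds.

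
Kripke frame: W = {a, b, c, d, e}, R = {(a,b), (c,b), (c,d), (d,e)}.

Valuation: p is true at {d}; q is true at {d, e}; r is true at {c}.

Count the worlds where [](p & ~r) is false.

a: successors {b}; p & ~r there: b:F. ✗
b: no successors, so [](p & ~r) holds vacuously. ✓
c: successors {b, d}; p & ~r there: b:F, d:T. ✗
d: successors {e}; p & ~r there: e:F. ✗
e: no successors, so [](p & ~r) holds vacuously. ✓
Satisfying worlds: {b, e}.
So [](p & ~r) fails at the other 3 worlds.

3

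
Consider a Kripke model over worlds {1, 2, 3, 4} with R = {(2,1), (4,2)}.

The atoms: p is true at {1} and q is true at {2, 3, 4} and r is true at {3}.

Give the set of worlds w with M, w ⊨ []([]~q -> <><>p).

{1, 3}

1: no successors, so []([]~q -> <><>p) holds vacuously. ✓
2: successors {1}; []~q -> <><>p there: 1:F. ✗
3: no successors, so []([]~q -> <><>p) holds vacuously. ✓
4: successors {2}; []~q -> <><>p there: 2:F. ✗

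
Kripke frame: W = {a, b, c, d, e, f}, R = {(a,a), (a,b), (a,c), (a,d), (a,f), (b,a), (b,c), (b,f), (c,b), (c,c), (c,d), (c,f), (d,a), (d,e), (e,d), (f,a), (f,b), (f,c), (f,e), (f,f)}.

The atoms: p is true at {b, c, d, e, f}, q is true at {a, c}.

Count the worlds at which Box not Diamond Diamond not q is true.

0

a: successors {a, b, c, d, f}; not Diamond Diamond not q there: a:F, b:F, c:F, d:F, f:F. ✗
b: successors {a, c, f}; not Diamond Diamond not q there: a:F, c:F, f:F. ✗
c: successors {b, c, d, f}; not Diamond Diamond not q there: b:F, c:F, d:F, f:F. ✗
d: successors {a, e}; not Diamond Diamond not q there: a:F, e:F. ✗
e: successors {d}; not Diamond Diamond not q there: d:F. ✗
f: successors {a, b, c, e, f}; not Diamond Diamond not q there: a:F, b:F, c:F, e:F, f:F. ✗
Satisfying worlds: ∅.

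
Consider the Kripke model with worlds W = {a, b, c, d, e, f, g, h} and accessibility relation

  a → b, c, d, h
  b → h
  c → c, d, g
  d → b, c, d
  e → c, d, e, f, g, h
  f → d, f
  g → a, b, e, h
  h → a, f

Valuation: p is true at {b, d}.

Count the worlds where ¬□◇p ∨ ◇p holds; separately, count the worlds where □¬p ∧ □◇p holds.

For ¬□◇p ∨ ◇p:
a: ¬□◇p is T, ◇p is T. ✓
b: ¬□◇p is T, ◇p is F. ✓
c: ¬□◇p is F, ◇p is T. ✓
d: ¬□◇p is T, ◇p is T. ✓
e: ¬□◇p is T, ◇p is T. ✓
f: ¬□◇p is F, ◇p is T. ✓
g: ¬□◇p is T, ◇p is T. ✓
h: ¬□◇p is F, ◇p is F. ✗
— 7 worlds.
For □¬p ∧ □◇p:
a: □¬p is F, □◇p is F. ✗
b: □¬p is T, □◇p is F. ✗
c: □¬p is F, □◇p is T. ✗
d: □¬p is F, □◇p is F. ✗
e: □¬p is F, □◇p is F. ✗
f: □¬p is F, □◇p is T. ✗
g: □¬p is F, □◇p is F. ✗
h: □¬p is T, □◇p is T. ✓
— 1 world.

7 and 1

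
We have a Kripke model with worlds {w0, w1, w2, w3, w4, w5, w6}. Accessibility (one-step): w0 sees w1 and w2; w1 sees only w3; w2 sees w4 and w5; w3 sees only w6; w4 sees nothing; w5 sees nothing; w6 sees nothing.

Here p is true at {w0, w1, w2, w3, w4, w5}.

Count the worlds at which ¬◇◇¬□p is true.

w0: ◇◇¬□p is T. ✗
w1: ◇◇¬□p is F. ✓
w2: ◇◇¬□p is F. ✓
w3: ◇◇¬□p is F. ✓
w4: ◇◇¬□p is F. ✓
w5: ◇◇¬□p is F. ✓
w6: ◇◇¬□p is F. ✓
Satisfying worlds: {w1, w2, w3, w4, w5, w6}.

6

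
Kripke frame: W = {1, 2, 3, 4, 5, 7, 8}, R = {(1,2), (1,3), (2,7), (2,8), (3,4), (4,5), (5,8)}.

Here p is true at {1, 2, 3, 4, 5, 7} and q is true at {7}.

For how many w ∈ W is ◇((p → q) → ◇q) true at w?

1: successors {2, 3}; (p → q) → ◇q there: 2:T, 3:T. ✓
2: successors {7, 8}; (p → q) → ◇q there: 7:F, 8:F. ✗
3: successors {4}; (p → q) → ◇q there: 4:T. ✓
4: successors {5}; (p → q) → ◇q there: 5:T. ✓
5: successors {8}; (p → q) → ◇q there: 8:F. ✗
7: no successors, so ◇((p → q) → ◇q) fails. ✗
8: no successors, so ◇((p → q) → ◇q) fails. ✗
Satisfying worlds: {1, 3, 4}.

3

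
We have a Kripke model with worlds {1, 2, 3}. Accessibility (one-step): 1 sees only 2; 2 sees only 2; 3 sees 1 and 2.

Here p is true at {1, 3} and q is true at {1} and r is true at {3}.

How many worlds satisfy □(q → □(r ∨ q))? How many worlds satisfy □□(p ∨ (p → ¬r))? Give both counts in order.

For □(q → □(r ∨ q)):
1: successors {2}; q → □(r ∨ q) there: 2:T. ✓
2: successors {2}; q → □(r ∨ q) there: 2:T. ✓
3: successors {1, 2}; q → □(r ∨ q) there: 1:F, 2:T. ✗
— 2 worlds.
For □□(p ∨ (p → ¬r)):
1: successors {2}; □(p ∨ (p → ¬r)) there: 2:T. ✓
2: successors {2}; □(p ∨ (p → ¬r)) there: 2:T. ✓
3: successors {1, 2}; □(p ∨ (p → ¬r)) there: 1:T, 2:T. ✓
— 3 worlds.

2 and 3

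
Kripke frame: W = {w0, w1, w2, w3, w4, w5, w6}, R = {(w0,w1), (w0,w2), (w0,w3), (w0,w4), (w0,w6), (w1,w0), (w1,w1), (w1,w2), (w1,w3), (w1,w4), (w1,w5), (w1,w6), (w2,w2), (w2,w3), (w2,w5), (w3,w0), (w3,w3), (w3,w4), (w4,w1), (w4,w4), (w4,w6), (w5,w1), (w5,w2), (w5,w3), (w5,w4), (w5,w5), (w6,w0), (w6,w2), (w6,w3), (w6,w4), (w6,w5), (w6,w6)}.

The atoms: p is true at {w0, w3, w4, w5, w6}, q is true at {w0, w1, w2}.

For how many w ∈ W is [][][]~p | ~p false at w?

w0: [][][]~p is F, ~p is F. ✗
w1: [][][]~p is F, ~p is T. ✓
w2: [][][]~p is F, ~p is T. ✓
w3: [][][]~p is F, ~p is F. ✗
w4: [][][]~p is F, ~p is F. ✗
w5: [][][]~p is F, ~p is F. ✗
w6: [][][]~p is F, ~p is F. ✗
Satisfying worlds: {w1, w2}.
So [][][]~p | ~p fails at the other 5 worlds.

5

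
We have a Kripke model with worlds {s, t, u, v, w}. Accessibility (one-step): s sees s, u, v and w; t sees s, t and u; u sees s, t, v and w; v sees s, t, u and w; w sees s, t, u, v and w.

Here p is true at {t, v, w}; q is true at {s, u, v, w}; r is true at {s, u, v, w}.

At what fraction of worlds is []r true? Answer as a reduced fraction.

s: successors {s, u, v, w}; r there: s:T, u:T, v:T, w:T. ✓
t: successors {s, t, u}; r there: s:T, t:F, u:T. ✗
u: successors {s, t, v, w}; r there: s:T, t:F, v:T, w:T. ✗
v: successors {s, t, u, w}; r there: s:T, t:F, u:T, w:T. ✗
w: successors {s, t, u, v, w}; r there: s:T, t:F, u:T, v:T, w:T. ✗
That's 1 of 5 worlds, so 1/5.

1/5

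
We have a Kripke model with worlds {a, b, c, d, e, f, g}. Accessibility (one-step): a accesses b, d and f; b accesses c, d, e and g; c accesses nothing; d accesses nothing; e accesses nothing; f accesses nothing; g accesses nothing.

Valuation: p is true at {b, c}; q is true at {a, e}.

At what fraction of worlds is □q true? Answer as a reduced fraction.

5/7

a: successors {b, d, f}; q there: b:F, d:F, f:F. ✗
b: successors {c, d, e, g}; q there: c:F, d:F, e:T, g:F. ✗
c: no successors, so □q holds vacuously. ✓
d: no successors, so □q holds vacuously. ✓
e: no successors, so □q holds vacuously. ✓
f: no successors, so □q holds vacuously. ✓
g: no successors, so □q holds vacuously. ✓
That's 5 of 7 worlds, so 5/7.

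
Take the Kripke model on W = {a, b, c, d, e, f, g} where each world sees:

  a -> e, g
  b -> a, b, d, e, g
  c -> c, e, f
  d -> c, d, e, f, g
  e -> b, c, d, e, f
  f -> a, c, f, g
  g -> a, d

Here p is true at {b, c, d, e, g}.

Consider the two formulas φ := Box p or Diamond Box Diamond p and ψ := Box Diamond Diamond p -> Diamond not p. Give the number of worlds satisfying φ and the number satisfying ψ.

For Box p or Diamond Box Diamond p:
a: Box p is T, Diamond Box Diamond p is T. ✓
b: Box p is F, Diamond Box Diamond p is T. ✓
c: Box p is F, Diamond Box Diamond p is T. ✓
d: Box p is F, Diamond Box Diamond p is T. ✓
e: Box p is F, Diamond Box Diamond p is T. ✓
f: Box p is F, Diamond Box Diamond p is T. ✓
g: Box p is F, Diamond Box Diamond p is T. ✓
— 7 worlds.
For Box Diamond Diamond p -> Diamond not p:
a: Box Diamond Diamond p is T, Diamond not p is F. ✗
b: Box Diamond Diamond p is T, Diamond not p is T. ✓
c: Box Diamond Diamond p is T, Diamond not p is T. ✓
d: Box Diamond Diamond p is T, Diamond not p is T. ✓
e: Box Diamond Diamond p is T, Diamond not p is T. ✓
f: Box Diamond Diamond p is T, Diamond not p is T. ✓
g: Box Diamond Diamond p is T, Diamond not p is T. ✓
— 6 worlds.

7 and 6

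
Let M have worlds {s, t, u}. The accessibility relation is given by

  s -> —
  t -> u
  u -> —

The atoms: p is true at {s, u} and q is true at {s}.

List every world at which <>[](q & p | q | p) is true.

s: no successors, so <>[](q & p | q | p) fails. ✗
t: successors {u}; [](q & p | q | p) there: u:T. ✓
u: no successors, so <>[](q & p | q | p) fails. ✗

{t}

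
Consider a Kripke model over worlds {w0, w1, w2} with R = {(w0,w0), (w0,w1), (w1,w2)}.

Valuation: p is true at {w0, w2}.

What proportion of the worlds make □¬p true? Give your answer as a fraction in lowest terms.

1/3

w0: successors {w0, w1}; ¬p there: w0:F, w1:T. ✗
w1: successors {w2}; ¬p there: w2:F. ✗
w2: no successors, so □¬p holds vacuously. ✓
That's 1 of 3 worlds, so 1/3.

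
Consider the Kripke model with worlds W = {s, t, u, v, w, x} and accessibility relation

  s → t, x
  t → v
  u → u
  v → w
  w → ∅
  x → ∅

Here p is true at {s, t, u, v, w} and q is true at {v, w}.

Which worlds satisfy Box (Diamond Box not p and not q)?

s: successors {t, x}; Diamond Box not p and not q there: t:F, x:F. ✗
t: successors {v}; Diamond Box not p and not q there: v:F. ✗
u: successors {u}; Diamond Box not p and not q there: u:F. ✗
v: successors {w}; Diamond Box not p and not q there: w:F. ✗
w: no successors, so Box (Diamond Box not p and not q) holds vacuously. ✓
x: no successors, so Box (Diamond Box not p and not q) holds vacuously. ✓

{w, x}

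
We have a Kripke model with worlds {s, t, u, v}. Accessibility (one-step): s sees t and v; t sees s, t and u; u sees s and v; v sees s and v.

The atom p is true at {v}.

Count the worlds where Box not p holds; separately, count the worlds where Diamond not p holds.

For Box not p:
s: successors {t, v}; not p there: t:T, v:F. ✗
t: successors {s, t, u}; not p there: s:T, t:T, u:T. ✓
u: successors {s, v}; not p there: s:T, v:F. ✗
v: successors {s, v}; not p there: s:T, v:F. ✗
— 1 world.
For Diamond not p:
s: successors {t, v}; not p there: t:T, v:F. ✓
t: successors {s, t, u}; not p there: s:T, t:T, u:T. ✓
u: successors {s, v}; not p there: s:T, v:F. ✓
v: successors {s, v}; not p there: s:T, v:F. ✓
— 4 worlds.

1 and 4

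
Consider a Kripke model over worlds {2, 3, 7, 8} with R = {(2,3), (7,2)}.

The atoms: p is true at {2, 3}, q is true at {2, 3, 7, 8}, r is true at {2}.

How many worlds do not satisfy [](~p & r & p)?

2

2: successors {3}; ~p & r & p there: 3:F. ✗
3: no successors, so [](~p & r & p) holds vacuously. ✓
7: successors {2}; ~p & r & p there: 2:F. ✗
8: no successors, so [](~p & r & p) holds vacuously. ✓
Satisfying worlds: {3, 8}.
So [](~p & r & p) fails at the other 2 worlds.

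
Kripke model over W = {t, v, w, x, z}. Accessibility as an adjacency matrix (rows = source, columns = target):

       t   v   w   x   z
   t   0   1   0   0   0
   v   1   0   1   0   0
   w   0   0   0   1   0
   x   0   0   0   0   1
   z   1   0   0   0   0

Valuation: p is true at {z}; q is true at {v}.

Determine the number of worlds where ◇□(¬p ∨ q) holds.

4

t: successors {v}; □(¬p ∨ q) there: v:T. ✓
v: successors {t, w}; □(¬p ∨ q) there: t:T, w:T. ✓
w: successors {x}; □(¬p ∨ q) there: x:F. ✗
x: successors {z}; □(¬p ∨ q) there: z:T. ✓
z: successors {t}; □(¬p ∨ q) there: t:T. ✓
Satisfying worlds: {t, v, x, z}.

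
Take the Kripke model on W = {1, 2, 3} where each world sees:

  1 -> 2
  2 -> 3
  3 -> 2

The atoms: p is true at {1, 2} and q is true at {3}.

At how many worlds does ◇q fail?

2

1: successors {2}; q there: 2:F. ✗
2: successors {3}; q there: 3:T. ✓
3: successors {2}; q there: 2:F. ✗
Satisfying worlds: {2}.
So ◇q fails at the other 2 worlds.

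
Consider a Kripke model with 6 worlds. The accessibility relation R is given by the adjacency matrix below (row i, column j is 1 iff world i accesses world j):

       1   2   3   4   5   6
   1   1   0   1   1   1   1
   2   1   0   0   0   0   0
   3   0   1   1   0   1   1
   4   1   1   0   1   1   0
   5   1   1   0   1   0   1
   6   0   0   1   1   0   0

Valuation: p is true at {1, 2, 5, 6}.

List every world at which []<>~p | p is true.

{1, 2, 5, 6}

1: []<>~p is T, p is T. ✓
2: []<>~p is T, p is T. ✓
3: []<>~p is F, p is F. ✗
4: []<>~p is F, p is F. ✗
5: []<>~p is F, p is T. ✓
6: []<>~p is T, p is T. ✓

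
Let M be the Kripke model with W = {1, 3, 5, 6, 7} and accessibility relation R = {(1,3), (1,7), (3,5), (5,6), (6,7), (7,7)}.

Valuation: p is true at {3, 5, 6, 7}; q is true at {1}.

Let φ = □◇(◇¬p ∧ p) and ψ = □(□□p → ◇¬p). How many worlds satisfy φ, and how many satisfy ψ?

0 and 0

For □◇(◇¬p ∧ p):
1: successors {3, 7}; ◇(◇¬p ∧ p) there: 3:F, 7:F. ✗
3: successors {5}; ◇(◇¬p ∧ p) there: 5:F. ✗
5: successors {6}; ◇(◇¬p ∧ p) there: 6:F. ✗
6: successors {7}; ◇(◇¬p ∧ p) there: 7:F. ✗
7: successors {7}; ◇(◇¬p ∧ p) there: 7:F. ✗
— 0 worlds.
For □(□□p → ◇¬p):
1: successors {3, 7}; □□p → ◇¬p there: 3:F, 7:F. ✗
3: successors {5}; □□p → ◇¬p there: 5:F. ✗
5: successors {6}; □□p → ◇¬p there: 6:F. ✗
6: successors {7}; □□p → ◇¬p there: 7:F. ✗
7: successors {7}; □□p → ◇¬p there: 7:F. ✗
— 0 worlds.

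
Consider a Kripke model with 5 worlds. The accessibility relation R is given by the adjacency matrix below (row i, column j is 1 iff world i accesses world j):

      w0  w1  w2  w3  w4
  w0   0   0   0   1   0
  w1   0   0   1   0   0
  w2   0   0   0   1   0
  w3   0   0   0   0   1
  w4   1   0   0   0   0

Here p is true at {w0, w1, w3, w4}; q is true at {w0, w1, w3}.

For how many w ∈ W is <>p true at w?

w0: successors {w3}; p there: w3:T. ✓
w1: successors {w2}; p there: w2:F. ✗
w2: successors {w3}; p there: w3:T. ✓
w3: successors {w4}; p there: w4:T. ✓
w4: successors {w0}; p there: w0:T. ✓
Satisfying worlds: {w0, w2, w3, w4}.

4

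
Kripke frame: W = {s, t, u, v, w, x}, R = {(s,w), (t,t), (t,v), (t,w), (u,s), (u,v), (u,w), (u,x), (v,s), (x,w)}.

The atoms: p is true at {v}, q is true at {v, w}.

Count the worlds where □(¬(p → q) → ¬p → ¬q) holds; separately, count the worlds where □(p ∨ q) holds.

6 and 3

For □(¬(p → q) → ¬p → ¬q):
s: successors {w}; ¬(p → q) → ¬p → ¬q there: w:T. ✓
t: successors {t, v, w}; ¬(p → q) → ¬p → ¬q there: t:T, v:T, w:T. ✓
u: successors {s, v, w, x}; ¬(p → q) → ¬p → ¬q there: s:T, v:T, w:T, x:T. ✓
v: successors {s}; ¬(p → q) → ¬p → ¬q there: s:T. ✓
w: no successors, so □(¬(p → q) → ¬p → ¬q) holds vacuously. ✓
x: successors {w}; ¬(p → q) → ¬p → ¬q there: w:T. ✓
— 6 worlds.
For □(p ∨ q):
s: successors {w}; p ∨ q there: w:T. ✓
t: successors {t, v, w}; p ∨ q there: t:F, v:T, w:T. ✗
u: successors {s, v, w, x}; p ∨ q there: s:F, v:T, w:T, x:F. ✗
v: successors {s}; p ∨ q there: s:F. ✗
w: no successors, so □(p ∨ q) holds vacuously. ✓
x: successors {w}; p ∨ q there: w:T. ✓
— 3 worlds.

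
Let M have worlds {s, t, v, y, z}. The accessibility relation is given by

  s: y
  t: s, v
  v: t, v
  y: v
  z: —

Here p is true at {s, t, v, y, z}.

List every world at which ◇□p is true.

s: successors {y}; □p there: y:T. ✓
t: successors {s, v}; □p there: s:T, v:T. ✓
v: successors {t, v}; □p there: t:T, v:T. ✓
y: successors {v}; □p there: v:T. ✓
z: no successors, so ◇□p fails. ✗

{s, t, v, y}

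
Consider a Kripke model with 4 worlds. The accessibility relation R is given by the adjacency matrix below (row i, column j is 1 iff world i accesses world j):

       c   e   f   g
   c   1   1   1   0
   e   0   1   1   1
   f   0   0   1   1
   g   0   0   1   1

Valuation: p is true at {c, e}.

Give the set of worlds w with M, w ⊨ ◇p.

c: successors {c, e, f}; p there: c:T, e:T, f:F. ✓
e: successors {e, f, g}; p there: e:T, f:F, g:F. ✓
f: successors {f, g}; p there: f:F, g:F. ✗
g: successors {f, g}; p there: f:F, g:F. ✗

{c, e}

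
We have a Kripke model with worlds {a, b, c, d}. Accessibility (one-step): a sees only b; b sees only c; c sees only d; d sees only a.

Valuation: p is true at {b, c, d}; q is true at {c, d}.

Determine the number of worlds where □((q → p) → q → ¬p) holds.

2

a: successors {b}; (q → p) → q → ¬p there: b:T. ✓
b: successors {c}; (q → p) → q → ¬p there: c:F. ✗
c: successors {d}; (q → p) → q → ¬p there: d:F. ✗
d: successors {a}; (q → p) → q → ¬p there: a:T. ✓
Satisfying worlds: {a, d}.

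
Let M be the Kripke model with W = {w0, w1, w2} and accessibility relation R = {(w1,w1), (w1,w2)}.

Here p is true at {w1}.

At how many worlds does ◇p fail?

w0: no successors, so ◇p fails. ✗
w1: successors {w1, w2}; p there: w1:T, w2:F. ✓
w2: no successors, so ◇p fails. ✗
Satisfying worlds: {w1}.
So ◇p fails at the other 2 worlds.

2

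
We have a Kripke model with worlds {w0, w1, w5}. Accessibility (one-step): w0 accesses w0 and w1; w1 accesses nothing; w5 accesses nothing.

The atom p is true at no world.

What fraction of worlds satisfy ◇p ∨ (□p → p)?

1/3

w0: ◇p is F, □p → p is T. ✓
w1: ◇p is F, □p → p is F. ✗
w5: ◇p is F, □p → p is F. ✗
That's 1 of 3 worlds, so 1/3.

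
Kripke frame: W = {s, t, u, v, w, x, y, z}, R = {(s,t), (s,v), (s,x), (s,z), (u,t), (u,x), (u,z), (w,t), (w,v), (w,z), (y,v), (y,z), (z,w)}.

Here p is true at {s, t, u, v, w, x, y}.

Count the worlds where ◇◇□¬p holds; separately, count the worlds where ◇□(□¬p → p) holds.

1 and 5

For ◇◇□¬p:
s: successors {t, v, x, z}; ◇□¬p there: t:F, v:F, x:F, z:F. ✗
t: no successors, so ◇◇□¬p fails. ✗
u: successors {t, x, z}; ◇□¬p there: t:F, x:F, z:F. ✗
v: no successors, so ◇◇□¬p fails. ✗
w: successors {t, v, z}; ◇□¬p there: t:F, v:F, z:F. ✗
x: no successors, so ◇◇□¬p fails. ✗
y: successors {v, z}; ◇□¬p there: v:F, z:F. ✗
z: successors {w}; ◇□¬p there: w:T. ✓
— 1 world.
For ◇□(□¬p → p):
s: successors {t, v, x, z}; □(□¬p → p) there: t:T, v:T, x:T, z:T. ✓
t: no successors, so ◇□(□¬p → p) fails. ✗
u: successors {t, x, z}; □(□¬p → p) there: t:T, x:T, z:T. ✓
v: no successors, so ◇□(□¬p → p) fails. ✗
w: successors {t, v, z}; □(□¬p → p) there: t:T, v:T, z:T. ✓
x: no successors, so ◇□(□¬p → p) fails. ✗
y: successors {v, z}; □(□¬p → p) there: v:T, z:T. ✓
z: successors {w}; □(□¬p → p) there: w:T. ✓
— 5 worlds.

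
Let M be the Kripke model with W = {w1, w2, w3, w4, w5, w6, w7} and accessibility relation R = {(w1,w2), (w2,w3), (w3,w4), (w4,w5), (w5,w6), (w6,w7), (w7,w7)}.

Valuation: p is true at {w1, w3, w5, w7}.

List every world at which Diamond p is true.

{w2, w4, w6, w7}

w1: successors {w2}; p there: w2:F. ✗
w2: successors {w3}; p there: w3:T. ✓
w3: successors {w4}; p there: w4:F. ✗
w4: successors {w5}; p there: w5:T. ✓
w5: successors {w6}; p there: w6:F. ✗
w6: successors {w7}; p there: w7:T. ✓
w7: successors {w7}; p there: w7:T. ✓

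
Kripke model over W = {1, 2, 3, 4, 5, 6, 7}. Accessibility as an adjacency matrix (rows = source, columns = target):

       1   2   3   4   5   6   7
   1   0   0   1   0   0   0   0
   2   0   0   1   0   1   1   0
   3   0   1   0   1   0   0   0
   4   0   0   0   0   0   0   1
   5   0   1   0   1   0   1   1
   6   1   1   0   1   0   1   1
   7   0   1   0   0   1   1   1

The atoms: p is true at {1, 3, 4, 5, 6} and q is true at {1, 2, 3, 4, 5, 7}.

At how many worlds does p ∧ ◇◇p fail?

2

1: p is T, ◇◇p is T. ✓
2: p is F, ◇◇p is T. ✗
3: p is T, ◇◇p is T. ✓
4: p is T, ◇◇p is T. ✓
5: p is T, ◇◇p is T. ✓
6: p is T, ◇◇p is T. ✓
7: p is F, ◇◇p is T. ✗
Satisfying worlds: {1, 3, 4, 5, 6}.
So p ∧ ◇◇p fails at the other 2 worlds.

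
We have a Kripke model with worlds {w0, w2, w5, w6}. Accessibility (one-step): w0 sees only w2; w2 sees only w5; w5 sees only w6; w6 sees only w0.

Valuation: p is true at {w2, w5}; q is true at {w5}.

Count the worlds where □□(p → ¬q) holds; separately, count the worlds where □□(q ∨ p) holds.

3 and 2

For □□(p → ¬q):
w0: successors {w2}; □(p → ¬q) there: w2:F. ✗
w2: successors {w5}; □(p → ¬q) there: w5:T. ✓
w5: successors {w6}; □(p → ¬q) there: w6:T. ✓
w6: successors {w0}; □(p → ¬q) there: w0:T. ✓
— 3 worlds.
For □□(q ∨ p):
w0: successors {w2}; □(q ∨ p) there: w2:T. ✓
w2: successors {w5}; □(q ∨ p) there: w5:F. ✗
w5: successors {w6}; □(q ∨ p) there: w6:F. ✗
w6: successors {w0}; □(q ∨ p) there: w0:T. ✓
— 2 worlds.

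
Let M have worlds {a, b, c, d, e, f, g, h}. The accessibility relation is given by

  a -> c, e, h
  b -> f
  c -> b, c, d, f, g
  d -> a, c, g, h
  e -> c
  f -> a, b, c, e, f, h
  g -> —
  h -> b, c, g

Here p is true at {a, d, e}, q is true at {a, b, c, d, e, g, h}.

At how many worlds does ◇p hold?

4

a: successors {c, e, h}; p there: c:F, e:T, h:F. ✓
b: successors {f}; p there: f:F. ✗
c: successors {b, c, d, f, g}; p there: b:F, c:F, d:T, f:F, g:F. ✓
d: successors {a, c, g, h}; p there: a:T, c:F, g:F, h:F. ✓
e: successors {c}; p there: c:F. ✗
f: successors {a, b, c, e, f, h}; p there: a:T, b:F, c:F, e:T, f:F, h:F. ✓
g: no successors, so ◇p fails. ✗
h: successors {b, c, g}; p there: b:F, c:F, g:F. ✗
Satisfying worlds: {a, c, d, f}.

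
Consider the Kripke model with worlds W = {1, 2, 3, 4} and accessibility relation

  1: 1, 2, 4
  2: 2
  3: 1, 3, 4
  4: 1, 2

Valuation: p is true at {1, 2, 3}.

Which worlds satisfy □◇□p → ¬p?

{4}

1: □◇□p is T, ¬p is F. ✗
2: □◇□p is T, ¬p is F. ✗
3: □◇□p is T, ¬p is F. ✗
4: □◇□p is T, ¬p is T. ✓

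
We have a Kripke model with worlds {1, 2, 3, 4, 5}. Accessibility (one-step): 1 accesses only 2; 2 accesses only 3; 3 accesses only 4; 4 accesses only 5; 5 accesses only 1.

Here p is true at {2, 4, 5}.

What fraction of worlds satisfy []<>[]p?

3/5

1: successors {2}; <>[]p there: 2:T. ✓
2: successors {3}; <>[]p there: 3:T. ✓
3: successors {4}; <>[]p there: 4:F. ✗
4: successors {5}; <>[]p there: 5:T. ✓
5: successors {1}; <>[]p there: 1:F. ✗
That's 3 of 5 worlds, so 3/5.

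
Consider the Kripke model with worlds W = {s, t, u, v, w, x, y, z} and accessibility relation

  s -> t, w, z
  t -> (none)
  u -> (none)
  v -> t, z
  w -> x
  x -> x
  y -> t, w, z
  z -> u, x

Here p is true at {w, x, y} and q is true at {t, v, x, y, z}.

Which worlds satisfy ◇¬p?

s: successors {t, w, z}; ¬p there: t:T, w:F, z:T. ✓
t: no successors, so ◇¬p fails. ✗
u: no successors, so ◇¬p fails. ✗
v: successors {t, z}; ¬p there: t:T, z:T. ✓
w: successors {x}; ¬p there: x:F. ✗
x: successors {x}; ¬p there: x:F. ✗
y: successors {t, w, z}; ¬p there: t:T, w:F, z:T. ✓
z: successors {u, x}; ¬p there: u:T, x:F. ✓

{s, v, y, z}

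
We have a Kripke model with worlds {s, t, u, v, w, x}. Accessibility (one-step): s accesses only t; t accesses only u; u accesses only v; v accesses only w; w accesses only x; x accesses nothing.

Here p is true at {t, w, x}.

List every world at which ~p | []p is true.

{s, u, v, w, x}

s: ~p is T, []p is T. ✓
t: ~p is F, []p is F. ✗
u: ~p is T, []p is F. ✓
v: ~p is T, []p is T. ✓
w: ~p is F, []p is T. ✓
x: ~p is F, []p is T. ✓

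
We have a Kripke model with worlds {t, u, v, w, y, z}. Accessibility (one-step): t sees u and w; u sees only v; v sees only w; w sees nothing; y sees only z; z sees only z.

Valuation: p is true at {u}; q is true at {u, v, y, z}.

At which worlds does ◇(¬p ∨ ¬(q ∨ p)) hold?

t: successors {u, w}; ¬p ∨ ¬(q ∨ p) there: u:F, w:T. ✓
u: successors {v}; ¬p ∨ ¬(q ∨ p) there: v:T. ✓
v: successors {w}; ¬p ∨ ¬(q ∨ p) there: w:T. ✓
w: no successors, so ◇(¬p ∨ ¬(q ∨ p)) fails. ✗
y: successors {z}; ¬p ∨ ¬(q ∨ p) there: z:T. ✓
z: successors {z}; ¬p ∨ ¬(q ∨ p) there: z:T. ✓

{t, u, v, y, z}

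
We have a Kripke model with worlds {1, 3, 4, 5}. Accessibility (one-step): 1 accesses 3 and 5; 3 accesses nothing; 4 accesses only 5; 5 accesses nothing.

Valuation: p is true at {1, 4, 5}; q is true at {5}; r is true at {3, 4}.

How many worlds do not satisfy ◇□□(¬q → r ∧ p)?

1: successors {3, 5}; □□(¬q → r ∧ p) there: 3:T, 5:T. ✓
3: no successors, so ◇□□(¬q → r ∧ p) fails. ✗
4: successors {5}; □□(¬q → r ∧ p) there: 5:T. ✓
5: no successors, so ◇□□(¬q → r ∧ p) fails. ✗
Satisfying worlds: {1, 4}.
So ◇□□(¬q → r ∧ p) fails at the other 2 worlds.

2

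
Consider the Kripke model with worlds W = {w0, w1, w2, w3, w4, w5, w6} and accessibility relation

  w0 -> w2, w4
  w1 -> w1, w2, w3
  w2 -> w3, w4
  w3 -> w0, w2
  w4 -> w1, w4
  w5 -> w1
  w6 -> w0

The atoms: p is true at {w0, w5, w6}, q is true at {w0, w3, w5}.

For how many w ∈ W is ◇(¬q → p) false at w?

w0: successors {w2, w4}; ¬q → p there: w2:F, w4:F. ✗
w1: successors {w1, w2, w3}; ¬q → p there: w1:F, w2:F, w3:T. ✓
w2: successors {w3, w4}; ¬q → p there: w3:T, w4:F. ✓
w3: successors {w0, w2}; ¬q → p there: w0:T, w2:F. ✓
w4: successors {w1, w4}; ¬q → p there: w1:F, w4:F. ✗
w5: successors {w1}; ¬q → p there: w1:F. ✗
w6: successors {w0}; ¬q → p there: w0:T. ✓
Satisfying worlds: {w1, w2, w3, w6}.
So ◇(¬q → p) fails at the other 3 worlds.

3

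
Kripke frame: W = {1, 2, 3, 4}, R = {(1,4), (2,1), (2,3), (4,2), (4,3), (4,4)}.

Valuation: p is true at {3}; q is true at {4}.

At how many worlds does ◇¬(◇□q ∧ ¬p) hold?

2

1: successors {4}; ¬(◇□q ∧ ¬p) there: 4:F. ✗
2: successors {1, 3}; ¬(◇□q ∧ ¬p) there: 1:T, 3:T. ✓
3: no successors, so ◇¬(◇□q ∧ ¬p) fails. ✗
4: successors {2, 3, 4}; ¬(◇□q ∧ ¬p) there: 2:F, 3:T, 4:F. ✓
Satisfying worlds: {2, 4}.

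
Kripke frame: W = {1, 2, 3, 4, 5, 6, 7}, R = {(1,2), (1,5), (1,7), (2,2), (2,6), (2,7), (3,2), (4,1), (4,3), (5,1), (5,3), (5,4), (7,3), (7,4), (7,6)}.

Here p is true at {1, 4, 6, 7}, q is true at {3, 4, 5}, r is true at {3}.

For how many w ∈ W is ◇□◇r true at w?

2

1: successors {2, 5, 7}; □◇r there: 2:F, 5:F, 7:F. ✗
2: successors {2, 6, 7}; □◇r there: 2:F, 6:T, 7:F. ✓
3: successors {2}; □◇r there: 2:F. ✗
4: successors {1, 3}; □◇r there: 1:F, 3:F. ✗
5: successors {1, 3, 4}; □◇r there: 1:F, 3:F, 4:F. ✗
6: no successors, so ◇□◇r fails. ✗
7: successors {3, 4, 6}; □◇r there: 3:F, 4:F, 6:T. ✓
Satisfying worlds: {2, 7}.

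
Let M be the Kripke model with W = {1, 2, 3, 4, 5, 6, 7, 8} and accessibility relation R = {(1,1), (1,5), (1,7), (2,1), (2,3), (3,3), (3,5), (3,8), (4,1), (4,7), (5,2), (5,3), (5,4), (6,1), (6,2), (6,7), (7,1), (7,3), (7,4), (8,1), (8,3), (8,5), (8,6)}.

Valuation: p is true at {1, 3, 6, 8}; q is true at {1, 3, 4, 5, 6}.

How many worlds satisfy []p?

1: successors {1, 5, 7}; p there: 1:T, 5:F, 7:F. ✗
2: successors {1, 3}; p there: 1:T, 3:T. ✓
3: successors {3, 5, 8}; p there: 3:T, 5:F, 8:T. ✗
4: successors {1, 7}; p there: 1:T, 7:F. ✗
5: successors {2, 3, 4}; p there: 2:F, 3:T, 4:F. ✗
6: successors {1, 2, 7}; p there: 1:T, 2:F, 7:F. ✗
7: successors {1, 3, 4}; p there: 1:T, 3:T, 4:F. ✗
8: successors {1, 3, 5, 6}; p there: 1:T, 3:T, 5:F, 6:T. ✗
Satisfying worlds: {2}.

1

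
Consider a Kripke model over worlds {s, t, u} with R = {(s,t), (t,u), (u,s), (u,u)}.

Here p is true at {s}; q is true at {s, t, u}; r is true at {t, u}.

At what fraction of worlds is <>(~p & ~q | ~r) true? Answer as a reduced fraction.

s: successors {t}; ~p & ~q | ~r there: t:F. ✗
t: successors {u}; ~p & ~q | ~r there: u:F. ✗
u: successors {s, u}; ~p & ~q | ~r there: s:T, u:F. ✓
That's 1 of 3 worlds, so 1/3.

1/3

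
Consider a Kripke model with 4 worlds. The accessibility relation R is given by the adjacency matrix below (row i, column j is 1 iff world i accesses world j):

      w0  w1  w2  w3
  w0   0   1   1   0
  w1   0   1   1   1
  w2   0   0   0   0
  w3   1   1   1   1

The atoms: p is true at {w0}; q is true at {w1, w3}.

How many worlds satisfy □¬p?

3

w0: successors {w1, w2}; ¬p there: w1:T, w2:T. ✓
w1: successors {w1, w2, w3}; ¬p there: w1:T, w2:T, w3:T. ✓
w2: no successors, so □¬p holds vacuously. ✓
w3: successors {w0, w1, w2, w3}; ¬p there: w0:F, w1:T, w2:T, w3:T. ✗
Satisfying worlds: {w0, w1, w2}.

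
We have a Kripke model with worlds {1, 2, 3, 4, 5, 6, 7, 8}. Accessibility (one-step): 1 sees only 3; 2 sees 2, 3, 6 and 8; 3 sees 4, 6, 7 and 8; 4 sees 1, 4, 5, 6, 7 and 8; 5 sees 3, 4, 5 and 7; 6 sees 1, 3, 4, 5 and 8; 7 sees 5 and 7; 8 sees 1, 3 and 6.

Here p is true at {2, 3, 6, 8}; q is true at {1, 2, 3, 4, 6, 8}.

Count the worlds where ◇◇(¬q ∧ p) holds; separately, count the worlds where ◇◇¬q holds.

0 and 8

For ◇◇(¬q ∧ p):
1: successors {3}; ◇(¬q ∧ p) there: 3:F. ✗
2: successors {2, 3, 6, 8}; ◇(¬q ∧ p) there: 2:F, 3:F, 6:F, 8:F. ✗
3: successors {4, 6, 7, 8}; ◇(¬q ∧ p) there: 4:F, 6:F, 7:F, 8:F. ✗
4: successors {1, 4, 5, 6, 7, 8}; ◇(¬q ∧ p) there: 1:F, 4:F, 5:F, 6:F, 7:F, 8:F. ✗
5: successors {3, 4, 5, 7}; ◇(¬q ∧ p) there: 3:F, 4:F, 5:F, 7:F. ✗
6: successors {1, 3, 4, 5, 8}; ◇(¬q ∧ p) there: 1:F, 3:F, 4:F, 5:F, 8:F. ✗
7: successors {5, 7}; ◇(¬q ∧ p) there: 5:F, 7:F. ✗
8: successors {1, 3, 6}; ◇(¬q ∧ p) there: 1:F, 3:F, 6:F. ✗
— 0 worlds.
For ◇◇¬q:
1: successors {3}; ◇¬q there: 3:T. ✓
2: successors {2, 3, 6, 8}; ◇¬q there: 2:F, 3:T, 6:T, 8:F. ✓
3: successors {4, 6, 7, 8}; ◇¬q there: 4:T, 6:T, 7:T, 8:F. ✓
4: successors {1, 4, 5, 6, 7, 8}; ◇¬q there: 1:F, 4:T, 5:T, 6:T, 7:T, 8:F. ✓
5: successors {3, 4, 5, 7}; ◇¬q there: 3:T, 4:T, 5:T, 7:T. ✓
6: successors {1, 3, 4, 5, 8}; ◇¬q there: 1:F, 3:T, 4:T, 5:T, 8:F. ✓
7: successors {5, 7}; ◇¬q there: 5:T, 7:T. ✓
8: successors {1, 3, 6}; ◇¬q there: 1:F, 3:T, 6:T. ✓
— 8 worlds.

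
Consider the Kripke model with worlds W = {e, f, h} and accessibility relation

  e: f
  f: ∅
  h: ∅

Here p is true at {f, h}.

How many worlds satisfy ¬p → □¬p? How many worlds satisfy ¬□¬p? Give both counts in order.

For ¬p → □¬p:
e: ¬p is T, □¬p is F. ✗
f: ¬p is F, □¬p is T. ✓
h: ¬p is F, □¬p is T. ✓
— 2 worlds.
For ¬□¬p:
e: □¬p is F. ✓
f: □¬p is T. ✗
h: □¬p is T. ✗
— 1 world.

2 and 1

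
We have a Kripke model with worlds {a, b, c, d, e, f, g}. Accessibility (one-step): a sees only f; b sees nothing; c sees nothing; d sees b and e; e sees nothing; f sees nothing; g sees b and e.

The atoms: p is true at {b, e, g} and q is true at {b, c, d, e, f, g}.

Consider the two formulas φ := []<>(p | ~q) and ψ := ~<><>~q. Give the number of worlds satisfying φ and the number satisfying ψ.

For []<>(p | ~q):
a: successors {f}; <>(p | ~q) there: f:F. ✗
b: no successors, so []<>(p | ~q) holds vacuously. ✓
c: no successors, so []<>(p | ~q) holds vacuously. ✓
d: successors {b, e}; <>(p | ~q) there: b:F, e:F. ✗
e: no successors, so []<>(p | ~q) holds vacuously. ✓
f: no successors, so []<>(p | ~q) holds vacuously. ✓
g: successors {b, e}; <>(p | ~q) there: b:F, e:F. ✗
— 4 worlds.
For ~<><>~q:
a: <><>~q is F. ✓
b: <><>~q is F. ✓
c: <><>~q is F. ✓
d: <><>~q is F. ✓
e: <><>~q is F. ✓
f: <><>~q is F. ✓
g: <><>~q is F. ✓
— 7 worlds.

4 and 7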